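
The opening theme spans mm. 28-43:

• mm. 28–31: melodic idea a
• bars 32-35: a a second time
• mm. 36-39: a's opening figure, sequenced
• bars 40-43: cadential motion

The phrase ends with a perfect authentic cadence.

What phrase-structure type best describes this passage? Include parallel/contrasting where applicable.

Basic idea (mm. 28-31) + its repetition (bars 32–35) form the presentation; fragmentation and cadence (mm. 36–43) form the continuation — the 16-bar whole is a sentence.

sentence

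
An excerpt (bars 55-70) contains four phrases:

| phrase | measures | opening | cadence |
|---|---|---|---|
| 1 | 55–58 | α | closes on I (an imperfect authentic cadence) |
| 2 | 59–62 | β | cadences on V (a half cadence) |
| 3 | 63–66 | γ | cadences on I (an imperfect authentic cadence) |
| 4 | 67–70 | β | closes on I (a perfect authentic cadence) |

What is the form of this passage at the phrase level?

Four phrases in two halves: the first half (measures 55–62) ends with a half cadence, the second (mm. 63-70) with a perfect authentic cadence — a large antecedent–consequent pair, i.e. a double period.
Phrase 3 begins with different material from phrase 1, making it contrasting.

contrasting double period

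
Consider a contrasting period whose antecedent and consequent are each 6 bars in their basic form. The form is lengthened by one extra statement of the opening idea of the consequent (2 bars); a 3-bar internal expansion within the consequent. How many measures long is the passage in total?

Basic contrasting period: 6 + 6 = 12 bars.
12 (basic form) + 2 (extra statement) + 3 (internal expansion) = 17.

17 measures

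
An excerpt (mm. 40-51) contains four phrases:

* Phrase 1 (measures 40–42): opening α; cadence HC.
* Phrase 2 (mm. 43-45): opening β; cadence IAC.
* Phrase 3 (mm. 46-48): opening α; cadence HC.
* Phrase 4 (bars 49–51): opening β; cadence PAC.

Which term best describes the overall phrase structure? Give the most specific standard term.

Four phrases in two halves: the first half (measures 40-45) ends with an imperfect authentic cadence, the second (bars 46–51) with a perfect authentic cadence — a large antecedent–consequent pair, i.e. a double period.
Phrase 3 begins with the same material as phrase 1, making it parallel.

parallel double period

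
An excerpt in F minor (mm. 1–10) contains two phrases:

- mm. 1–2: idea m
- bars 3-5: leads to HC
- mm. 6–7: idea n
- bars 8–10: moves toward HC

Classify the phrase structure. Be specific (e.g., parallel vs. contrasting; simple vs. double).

The second phrase closes with a half cadence, which is not stronger than the first phrase's half cadence; without a weak→strong cadential pair there is no antecedent–consequent relationship, so this is a phrase group rather than a period.

phrase group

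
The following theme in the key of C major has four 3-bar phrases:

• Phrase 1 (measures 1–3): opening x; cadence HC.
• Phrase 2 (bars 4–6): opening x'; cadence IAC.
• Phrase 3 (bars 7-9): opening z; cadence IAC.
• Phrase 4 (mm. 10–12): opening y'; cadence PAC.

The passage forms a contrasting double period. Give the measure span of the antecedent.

measures 1–6

In a double period the first pair of phrases (ending imperfect authentic cadence) is the large antecedent and the second pair (ending perfect authentic cadence) is the large consequent; the antecedent is measures 1–6.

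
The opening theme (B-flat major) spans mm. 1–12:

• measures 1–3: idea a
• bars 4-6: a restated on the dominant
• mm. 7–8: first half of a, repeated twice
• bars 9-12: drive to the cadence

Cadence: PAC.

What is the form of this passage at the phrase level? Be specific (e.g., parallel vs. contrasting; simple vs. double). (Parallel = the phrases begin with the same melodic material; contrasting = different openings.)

Basic idea (bars 1–3) + its repetition (measures 4-6) form the presentation; fragmentation and cadence (mm. 7–12) form the continuation — the 12-bar whole is a sentence.

sentence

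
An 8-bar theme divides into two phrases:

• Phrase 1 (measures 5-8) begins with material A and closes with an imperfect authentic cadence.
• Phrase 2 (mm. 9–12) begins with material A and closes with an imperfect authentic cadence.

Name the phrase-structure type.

Both phrases have the same opening (A) and the same cadence (imperfect authentic cadence): the second is a restatement, not a consequent, so this is a repeated phrase rather than a period.

repeated phrase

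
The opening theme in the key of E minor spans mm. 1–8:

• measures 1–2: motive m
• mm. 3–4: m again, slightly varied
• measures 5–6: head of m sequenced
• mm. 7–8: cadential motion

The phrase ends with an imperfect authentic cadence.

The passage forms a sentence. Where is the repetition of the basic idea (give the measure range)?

measures 3–4

The presentation of a sentence is the basic idea (mm. 1–2) plus its repetition (mm. 3–4); the repetition of the basic idea is therefore bars 3-4.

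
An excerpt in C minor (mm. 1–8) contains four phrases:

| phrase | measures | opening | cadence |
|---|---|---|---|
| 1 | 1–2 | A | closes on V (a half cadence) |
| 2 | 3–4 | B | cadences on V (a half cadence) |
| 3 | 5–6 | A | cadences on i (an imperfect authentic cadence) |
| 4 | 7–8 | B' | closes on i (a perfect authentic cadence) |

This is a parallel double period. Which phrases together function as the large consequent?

phrases 3 and 4

In a double period the first pair of phrases (ending half cadence) is the large antecedent and the second pair (ending perfect authentic cadence) is the large consequent; the consequent is phrases 3 and 4.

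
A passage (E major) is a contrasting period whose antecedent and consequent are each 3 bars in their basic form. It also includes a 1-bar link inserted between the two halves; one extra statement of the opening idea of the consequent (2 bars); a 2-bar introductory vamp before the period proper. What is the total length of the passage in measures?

11 measures

Basic contrasting period: 3 + 3 = 6 bars.
6 (basic form) + 1 (link) + 2 (extra statement) + 2 (introduction) = 11.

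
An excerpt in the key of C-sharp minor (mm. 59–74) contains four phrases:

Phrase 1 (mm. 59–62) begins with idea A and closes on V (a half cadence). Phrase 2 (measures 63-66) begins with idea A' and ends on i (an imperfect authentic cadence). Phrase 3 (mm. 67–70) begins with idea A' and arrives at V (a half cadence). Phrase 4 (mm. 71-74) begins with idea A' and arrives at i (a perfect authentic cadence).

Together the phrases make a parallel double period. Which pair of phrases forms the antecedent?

In a double period the first pair of phrases (ending imperfect authentic cadence) is the large antecedent and the second pair (ending perfect authentic cadence) is the large consequent; the antecedent is phrases 1 and 2.

phrases 1 and 2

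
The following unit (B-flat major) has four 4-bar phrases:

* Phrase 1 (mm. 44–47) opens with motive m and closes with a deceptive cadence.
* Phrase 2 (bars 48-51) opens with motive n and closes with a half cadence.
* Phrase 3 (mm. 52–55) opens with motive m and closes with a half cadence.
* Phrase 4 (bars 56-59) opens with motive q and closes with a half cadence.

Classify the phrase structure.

phrase group

Phrase 4 ends with a half cadence, no stronger than phrase 2's half cadence, so the four phrases do not form a double period; nor do phrases 3–4 duplicate 1–2, so it is not a repeated period. With no phrase reaching a conclusive cadence, the passage is a phrase group.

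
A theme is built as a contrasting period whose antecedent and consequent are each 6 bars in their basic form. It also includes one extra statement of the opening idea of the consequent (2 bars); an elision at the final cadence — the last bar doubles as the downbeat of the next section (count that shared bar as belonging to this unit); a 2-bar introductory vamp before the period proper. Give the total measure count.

Basic contrasting period: 6 + 6 = 12 bars.
12 (basic form) + 2 (extra statement) + 2 (introduction) = 16.
The elision shares a bar with the next section but does not change this unit's count.

16 measures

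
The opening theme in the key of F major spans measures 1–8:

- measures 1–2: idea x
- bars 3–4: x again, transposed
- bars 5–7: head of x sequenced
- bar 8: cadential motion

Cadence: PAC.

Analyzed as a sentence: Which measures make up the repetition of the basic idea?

measures 3–4

The presentation of a sentence is the basic idea (measures 1–2) plus its repetition (bars 3-4); the repetition of the basic idea is therefore bars 3-4.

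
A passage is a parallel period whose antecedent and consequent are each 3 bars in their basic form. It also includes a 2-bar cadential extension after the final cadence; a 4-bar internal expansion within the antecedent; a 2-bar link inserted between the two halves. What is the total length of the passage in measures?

14 measures

Basic parallel period: 3 + 3 = 6 bars.
6 (basic form) + 2 (cadential extension) + 4 (internal expansion) + 2 (link) = 14.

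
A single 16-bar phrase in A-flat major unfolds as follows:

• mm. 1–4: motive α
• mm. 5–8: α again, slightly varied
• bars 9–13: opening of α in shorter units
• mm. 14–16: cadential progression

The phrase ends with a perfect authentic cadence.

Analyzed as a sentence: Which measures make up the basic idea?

The presentation of a sentence is the basic idea (bars 1-4) plus its repetition (mm. 5-8); the basic idea is therefore bars 1–4.

measures 1–4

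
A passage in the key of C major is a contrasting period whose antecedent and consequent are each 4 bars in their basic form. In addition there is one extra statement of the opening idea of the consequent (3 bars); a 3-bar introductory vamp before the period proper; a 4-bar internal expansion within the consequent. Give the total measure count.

18 measures

Basic contrasting period: 4 + 4 = 8 bars.
8 (basic form) + 3 (extra statement) + 3 (introduction) + 4 (internal expansion) = 18.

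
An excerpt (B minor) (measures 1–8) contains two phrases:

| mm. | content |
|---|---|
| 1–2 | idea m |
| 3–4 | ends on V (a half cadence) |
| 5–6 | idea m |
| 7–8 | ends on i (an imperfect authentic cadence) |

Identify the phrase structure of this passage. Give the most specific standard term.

parallel period

Phrase 1 ends with a half cadence (weaker) and phrase 2 with an imperfect authentic cadence (stronger): antecedent + consequent = a period.
The two phrases open with the same material (m / m), so the period is parallel.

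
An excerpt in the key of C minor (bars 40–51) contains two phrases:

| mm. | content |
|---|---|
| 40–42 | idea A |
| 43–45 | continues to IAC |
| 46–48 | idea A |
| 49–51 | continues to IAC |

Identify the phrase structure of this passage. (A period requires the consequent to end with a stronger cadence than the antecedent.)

repeated phrase

Both phrases have the same opening (A) and the same cadence (imperfect authentic cadence): the second is a restatement, not a consequent, so this is a repeated phrase rather than a period.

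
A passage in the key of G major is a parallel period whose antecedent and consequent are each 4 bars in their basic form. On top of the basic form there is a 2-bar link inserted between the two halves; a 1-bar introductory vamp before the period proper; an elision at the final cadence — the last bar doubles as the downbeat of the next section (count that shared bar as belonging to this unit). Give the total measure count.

11 measures

Basic parallel period: 4 + 4 = 8 bars.
8 (basic form) + 2 (link) + 1 (introduction) = 11.
The elision shares a bar with the next section but does not change this unit's count.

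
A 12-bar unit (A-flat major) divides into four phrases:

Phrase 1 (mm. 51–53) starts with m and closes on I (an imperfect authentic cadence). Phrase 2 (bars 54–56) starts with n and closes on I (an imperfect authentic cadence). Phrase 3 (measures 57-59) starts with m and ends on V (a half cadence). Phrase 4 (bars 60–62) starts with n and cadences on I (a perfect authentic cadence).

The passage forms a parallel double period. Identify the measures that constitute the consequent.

measures 57–62

In a double period the four phrases pair into a large antecedent (phrases 1–2, ending imperfect authentic cadence) and a large consequent (phrases 3–4, ending perfect authentic cadence). The consequent spans mm. 57-62.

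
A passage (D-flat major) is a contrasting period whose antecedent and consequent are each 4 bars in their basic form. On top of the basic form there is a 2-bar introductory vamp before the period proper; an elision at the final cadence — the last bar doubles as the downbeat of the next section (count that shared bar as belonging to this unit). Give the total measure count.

Basic contrasting period: 4 + 4 = 8 bars.
8 (basic form) + 2 (introduction) = 10.
The elision shares a bar with the next section but does not change this unit's count.

10 measures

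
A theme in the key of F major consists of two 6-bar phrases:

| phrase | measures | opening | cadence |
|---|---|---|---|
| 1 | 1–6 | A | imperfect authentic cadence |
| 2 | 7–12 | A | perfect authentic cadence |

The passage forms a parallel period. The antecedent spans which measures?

measures 1–6

The antecedent is the phrase ending with the weaker cadence (imperfect authentic cadence, phrase 1) and the consequent the one ending more conclusively (perfect authentic cadence, phrase 2); the antecedent is bars 1–6.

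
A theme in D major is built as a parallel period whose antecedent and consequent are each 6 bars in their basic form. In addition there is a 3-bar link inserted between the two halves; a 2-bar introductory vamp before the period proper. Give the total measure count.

17 measures

Basic parallel period: 6 + 6 = 12 bars.
12 (basic form) + 3 (link) + 2 (introduction) = 17.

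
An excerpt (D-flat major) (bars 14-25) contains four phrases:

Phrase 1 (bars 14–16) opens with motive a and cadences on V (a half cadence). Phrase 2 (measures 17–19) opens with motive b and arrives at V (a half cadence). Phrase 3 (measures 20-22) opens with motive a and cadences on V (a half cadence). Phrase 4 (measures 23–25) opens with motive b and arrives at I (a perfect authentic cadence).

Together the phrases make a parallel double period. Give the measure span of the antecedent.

In a double period the first pair of phrases (ending half cadence) is the large antecedent and the second pair (ending perfect authentic cadence) is the large consequent; the antecedent is measures 14–19.

measures 14–19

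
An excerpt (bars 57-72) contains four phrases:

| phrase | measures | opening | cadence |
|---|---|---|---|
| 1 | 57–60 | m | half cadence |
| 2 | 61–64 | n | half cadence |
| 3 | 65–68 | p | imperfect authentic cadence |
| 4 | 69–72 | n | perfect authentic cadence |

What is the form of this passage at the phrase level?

contrasting double period

Four phrases in two halves: the first half (mm. 57-64) ends with a half cadence, the second (bars 65–72) with a perfect authentic cadence — a large antecedent–consequent pair, i.e. a double period.
Phrase 3 begins with different material from phrase 1, making it contrasting.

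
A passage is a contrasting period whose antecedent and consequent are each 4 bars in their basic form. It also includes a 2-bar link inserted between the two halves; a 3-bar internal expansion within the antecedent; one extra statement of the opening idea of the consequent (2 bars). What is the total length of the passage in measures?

15 measures

Basic contrasting period: 4 + 4 = 8 bars.
8 (basic form) + 2 (link) + 3 (internal expansion) + 2 (extra statement) = 15.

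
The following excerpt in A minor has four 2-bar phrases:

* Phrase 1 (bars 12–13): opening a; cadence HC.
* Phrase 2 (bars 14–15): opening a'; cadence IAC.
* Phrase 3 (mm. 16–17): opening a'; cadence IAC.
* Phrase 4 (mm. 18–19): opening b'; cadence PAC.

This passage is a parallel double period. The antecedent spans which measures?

In a double period the four phrases pair into a large antecedent (phrases 1–2, ending imperfect authentic cadence) and a large consequent (phrases 3–4, ending perfect authentic cadence). The antecedent spans measures 12-15.

measures 12–15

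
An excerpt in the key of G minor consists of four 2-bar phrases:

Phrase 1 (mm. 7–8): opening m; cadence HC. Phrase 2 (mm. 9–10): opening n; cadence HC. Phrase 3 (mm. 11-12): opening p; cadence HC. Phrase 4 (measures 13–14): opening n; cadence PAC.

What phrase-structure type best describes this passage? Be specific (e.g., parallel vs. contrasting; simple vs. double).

Four phrases in two halves: the first half (mm. 7-10) ends with a half cadence, the second (mm. 11–14) with a perfect authentic cadence — a large antecedent–consequent pair, i.e. a double period.
Phrase 3 begins with different material from phrase 1, making it contrasting.

contrasting double period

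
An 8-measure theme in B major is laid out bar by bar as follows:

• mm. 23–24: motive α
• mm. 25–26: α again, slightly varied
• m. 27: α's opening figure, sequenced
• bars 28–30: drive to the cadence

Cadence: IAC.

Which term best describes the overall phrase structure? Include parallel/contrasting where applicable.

sentence

Basic idea (mm. 23–24) + its repetition (mm. 25-26) form the presentation; fragmentation and cadence (mm. 27–30) form the continuation — the 8-bar whole is a sentence.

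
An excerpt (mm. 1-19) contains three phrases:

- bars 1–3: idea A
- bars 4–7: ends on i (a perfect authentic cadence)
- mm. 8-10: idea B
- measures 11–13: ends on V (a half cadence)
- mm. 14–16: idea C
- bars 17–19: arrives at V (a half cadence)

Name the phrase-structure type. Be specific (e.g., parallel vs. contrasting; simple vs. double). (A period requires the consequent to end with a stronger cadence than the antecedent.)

phrase group

The final phrase closes with a half cadence, which is not stronger than the preceding half cadence; the 3 phrases lack an overall antecedent–consequent design and so form a phrase group.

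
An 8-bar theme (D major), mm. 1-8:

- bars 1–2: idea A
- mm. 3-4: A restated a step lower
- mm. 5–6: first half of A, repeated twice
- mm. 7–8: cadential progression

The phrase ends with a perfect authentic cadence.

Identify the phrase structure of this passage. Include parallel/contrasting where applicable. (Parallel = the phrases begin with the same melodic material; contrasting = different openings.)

sentence

Basic idea (mm. 1–2) + its repetition (bars 3–4) form the presentation; fragmentation and cadence (bars 5–8) form the continuation — the 8-bar whole is a sentence.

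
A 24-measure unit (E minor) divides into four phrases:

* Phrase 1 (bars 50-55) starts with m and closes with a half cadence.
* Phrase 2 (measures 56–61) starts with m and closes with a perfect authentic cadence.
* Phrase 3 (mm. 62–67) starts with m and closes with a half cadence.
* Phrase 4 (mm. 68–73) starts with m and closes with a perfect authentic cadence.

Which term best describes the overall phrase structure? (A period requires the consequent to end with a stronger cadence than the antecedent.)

repeated period

The cadence pattern HC–PAC–HC–PAC is weak–strong twice, and phrases 3–4 restate phrases 1–2: a period heard twice, not a double period (which would end weakly at phrase 2).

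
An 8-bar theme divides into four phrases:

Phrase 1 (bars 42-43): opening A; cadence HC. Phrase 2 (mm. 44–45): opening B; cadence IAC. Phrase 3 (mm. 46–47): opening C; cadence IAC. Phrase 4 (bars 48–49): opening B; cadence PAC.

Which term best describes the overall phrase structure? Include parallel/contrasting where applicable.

contrasting double period

Four phrases in two halves: the first half (mm. 42–45) ends with an imperfect authentic cadence, the second (mm. 46-49) with a perfect authentic cadence — a large antecedent–consequent pair, i.e. a double period.
Phrase 3 begins with different material from phrase 1, making it contrasting.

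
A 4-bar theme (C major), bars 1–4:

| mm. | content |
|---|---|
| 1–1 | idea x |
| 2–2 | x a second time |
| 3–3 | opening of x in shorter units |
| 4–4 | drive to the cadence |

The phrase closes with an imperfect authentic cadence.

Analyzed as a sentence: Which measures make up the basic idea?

measures 1–1

The presentation of a sentence is the basic idea (m. 1) plus its repetition (m. 2); the basic idea is therefore measure 1.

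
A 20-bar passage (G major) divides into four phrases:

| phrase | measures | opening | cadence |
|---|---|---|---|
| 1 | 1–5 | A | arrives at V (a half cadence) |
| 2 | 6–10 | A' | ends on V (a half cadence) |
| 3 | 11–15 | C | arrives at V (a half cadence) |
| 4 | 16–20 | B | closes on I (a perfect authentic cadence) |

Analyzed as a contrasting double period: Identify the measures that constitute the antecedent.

measures 1–10

In a double period the four phrases pair into a large antecedent (phrases 1–2, ending half cadence) and a large consequent (phrases 3–4, ending perfect authentic cadence). The antecedent spans mm. 1-10.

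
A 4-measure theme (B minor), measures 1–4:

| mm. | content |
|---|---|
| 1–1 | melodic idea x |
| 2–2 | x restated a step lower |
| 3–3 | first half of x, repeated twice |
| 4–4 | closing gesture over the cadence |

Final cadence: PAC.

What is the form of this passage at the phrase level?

Basic idea (bar 1) + its repetition (m. 2) form the presentation; fragmentation and cadence (mm. 3–4) form the continuation — the 4-bar whole is a sentence.

sentence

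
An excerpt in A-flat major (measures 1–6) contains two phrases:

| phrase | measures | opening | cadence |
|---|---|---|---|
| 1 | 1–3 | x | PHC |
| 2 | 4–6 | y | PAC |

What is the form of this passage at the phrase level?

contrasting period

Phrase 1 ends with a Phrygian half cadence (weaker) and phrase 2 with a perfect authentic cadence (stronger): antecedent + consequent = a period.
The two phrases open with different material (x / y), so the period is contrasting.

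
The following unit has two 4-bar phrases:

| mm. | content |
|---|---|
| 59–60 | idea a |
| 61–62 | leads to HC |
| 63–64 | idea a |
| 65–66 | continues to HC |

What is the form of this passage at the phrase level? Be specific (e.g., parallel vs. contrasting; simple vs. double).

Both phrases have the same opening (a) and the same cadence (half cadence): the second is a restatement, not a consequent, so this is a repeated phrase rather than a period.

repeated phrase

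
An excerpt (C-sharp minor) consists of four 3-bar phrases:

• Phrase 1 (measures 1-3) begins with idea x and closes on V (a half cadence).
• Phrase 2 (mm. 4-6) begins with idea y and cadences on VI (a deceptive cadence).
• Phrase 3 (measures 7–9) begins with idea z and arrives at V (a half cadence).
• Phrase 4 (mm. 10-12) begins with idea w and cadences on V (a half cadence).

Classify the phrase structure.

phrase group

Phrase 4 ends with a half cadence, no stronger than phrase 2's deceptive cadence, so the four phrases do not form a double period; nor do phrases 3–4 duplicate 1–2, so it is not a repeated period. With no phrase reaching a conclusive cadence, the passage is a phrase group.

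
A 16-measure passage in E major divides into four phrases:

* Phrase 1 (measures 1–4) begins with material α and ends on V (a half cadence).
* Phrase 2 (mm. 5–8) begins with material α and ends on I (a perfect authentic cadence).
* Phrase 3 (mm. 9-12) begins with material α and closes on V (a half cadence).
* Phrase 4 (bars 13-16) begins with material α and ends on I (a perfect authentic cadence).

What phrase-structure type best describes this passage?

repeated period

The cadence pattern HC–PAC–HC–PAC is weak–strong twice, and phrases 3–4 restate phrases 1–2: a period heard twice, not a double period (which would end weakly at phrase 2).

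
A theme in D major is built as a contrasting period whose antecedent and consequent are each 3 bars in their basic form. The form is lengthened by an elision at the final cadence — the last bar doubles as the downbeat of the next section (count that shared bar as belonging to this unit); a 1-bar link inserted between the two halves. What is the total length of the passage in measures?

7 measures

Basic contrasting period: 3 + 3 = 6 bars.
6 (basic form) + 1 (link) = 7.
The elision shares a bar with the next section but does not change this unit's count.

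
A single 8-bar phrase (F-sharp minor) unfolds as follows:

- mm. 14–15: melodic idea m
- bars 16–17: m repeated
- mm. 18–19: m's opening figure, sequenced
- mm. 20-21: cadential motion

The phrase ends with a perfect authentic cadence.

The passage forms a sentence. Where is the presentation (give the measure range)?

measures 14–17

The presentation of a sentence is the basic idea (bars 14–15) plus its repetition (mm. 16-17); the presentation is therefore mm. 14-17.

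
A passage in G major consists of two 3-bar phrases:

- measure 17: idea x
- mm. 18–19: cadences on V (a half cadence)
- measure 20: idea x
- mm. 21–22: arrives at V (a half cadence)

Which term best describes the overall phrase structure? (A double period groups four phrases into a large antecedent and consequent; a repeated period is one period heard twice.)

repeated phrase

Both phrases have the same opening (x) and the same cadence (half cadence): the second is a restatement, not a consequent, so this is a repeated phrase rather than a period.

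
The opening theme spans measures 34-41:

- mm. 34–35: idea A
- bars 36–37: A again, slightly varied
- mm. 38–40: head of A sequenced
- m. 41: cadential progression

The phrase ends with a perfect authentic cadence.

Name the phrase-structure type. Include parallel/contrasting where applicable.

Basic idea (bars 34–35) + its repetition (mm. 36–37) form the presentation; fragmentation and cadence (bars 38–41) form the continuation — the 8-bar whole is a sentence.

sentence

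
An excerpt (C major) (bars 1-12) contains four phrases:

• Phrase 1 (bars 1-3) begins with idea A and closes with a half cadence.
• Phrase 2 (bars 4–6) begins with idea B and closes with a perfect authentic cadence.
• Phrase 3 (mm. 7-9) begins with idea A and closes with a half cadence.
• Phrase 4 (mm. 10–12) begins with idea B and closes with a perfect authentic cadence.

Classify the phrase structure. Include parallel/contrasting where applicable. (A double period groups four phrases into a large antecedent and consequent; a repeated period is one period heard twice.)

The cadence pattern HC–PAC–HC–PAC is weak–strong twice, and phrases 3–4 restate phrases 1–2: a period heard twice, not a double period (which would end weakly at phrase 2).

repeated period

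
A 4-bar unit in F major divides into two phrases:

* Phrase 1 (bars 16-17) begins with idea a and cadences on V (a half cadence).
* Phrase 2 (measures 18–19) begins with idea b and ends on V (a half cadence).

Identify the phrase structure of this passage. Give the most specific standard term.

phrase group

The second phrase closes with a half cadence, which is not stronger than the first phrase's half cadence; without a weak→strong cadential pair there is no antecedent–consequent relationship, so this is a phrase group rather than a period.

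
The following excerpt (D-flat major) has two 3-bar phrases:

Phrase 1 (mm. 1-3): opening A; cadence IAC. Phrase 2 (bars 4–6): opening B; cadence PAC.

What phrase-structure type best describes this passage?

contrasting period

Phrase 1 ends with an imperfect authentic cadence (weaker) and phrase 2 with a perfect authentic cadence (stronger): antecedent + consequent = a period.
The two phrases open with different material (A / B), so the period is contrasting.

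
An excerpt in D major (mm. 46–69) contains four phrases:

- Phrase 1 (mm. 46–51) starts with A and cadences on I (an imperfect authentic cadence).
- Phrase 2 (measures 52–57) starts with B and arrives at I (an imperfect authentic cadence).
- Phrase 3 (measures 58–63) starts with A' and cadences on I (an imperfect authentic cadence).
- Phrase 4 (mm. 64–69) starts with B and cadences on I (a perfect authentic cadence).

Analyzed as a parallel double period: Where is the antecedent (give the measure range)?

In a double period the four phrases pair into a large antecedent (phrases 1–2, ending imperfect authentic cadence) and a large consequent (phrases 3–4, ending perfect authentic cadence). The antecedent spans mm. 46-57.

measures 46–57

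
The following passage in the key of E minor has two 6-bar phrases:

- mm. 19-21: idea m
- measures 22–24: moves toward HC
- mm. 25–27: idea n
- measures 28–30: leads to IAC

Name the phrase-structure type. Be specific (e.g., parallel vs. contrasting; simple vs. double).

Phrase 1 ends with a half cadence (weaker) and phrase 2 with an imperfect authentic cadence (stronger): antecedent + consequent = a period.
The two phrases open with different material (m / n), so the period is contrasting.

contrasting period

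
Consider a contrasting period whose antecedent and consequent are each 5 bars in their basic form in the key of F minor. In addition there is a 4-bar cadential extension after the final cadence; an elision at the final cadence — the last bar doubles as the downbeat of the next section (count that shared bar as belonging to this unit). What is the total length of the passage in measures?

Basic contrasting period: 5 + 5 = 10 bars.
10 (basic form) + 4 (cadential extension) = 14.
The elision shares a bar with the next section but does not change this unit's count.

14 measures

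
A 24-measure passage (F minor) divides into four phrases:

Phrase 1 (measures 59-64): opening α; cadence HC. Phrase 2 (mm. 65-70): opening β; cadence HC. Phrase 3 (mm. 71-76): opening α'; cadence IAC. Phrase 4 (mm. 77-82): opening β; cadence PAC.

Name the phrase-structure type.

parallel double period

Four phrases in two halves: the first half (measures 59-70) ends with a half cadence, the second (mm. 71-82) with a perfect authentic cadence — a large antecedent–consequent pair, i.e. a double period.
Phrase 3 begins with the same material as phrase 1, making it parallel.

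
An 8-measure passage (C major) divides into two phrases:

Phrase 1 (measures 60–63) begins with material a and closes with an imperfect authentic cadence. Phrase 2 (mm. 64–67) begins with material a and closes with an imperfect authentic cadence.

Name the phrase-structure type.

Both phrases have the same opening (a) and the same cadence (imperfect authentic cadence): the second is a restatement, not a consequent, so this is a repeated phrase rather than a period.

repeated phrase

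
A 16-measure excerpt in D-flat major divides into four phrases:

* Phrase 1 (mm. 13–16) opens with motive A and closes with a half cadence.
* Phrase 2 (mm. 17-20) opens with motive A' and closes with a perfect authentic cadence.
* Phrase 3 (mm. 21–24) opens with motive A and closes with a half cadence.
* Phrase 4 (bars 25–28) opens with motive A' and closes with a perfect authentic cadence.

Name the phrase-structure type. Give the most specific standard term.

The cadence pattern HC–PAC–HC–PAC is weak–strong twice, and phrases 3–4 restate phrases 1–2: a period heard twice, not a double period (which would end weakly at phrase 2).

repeated period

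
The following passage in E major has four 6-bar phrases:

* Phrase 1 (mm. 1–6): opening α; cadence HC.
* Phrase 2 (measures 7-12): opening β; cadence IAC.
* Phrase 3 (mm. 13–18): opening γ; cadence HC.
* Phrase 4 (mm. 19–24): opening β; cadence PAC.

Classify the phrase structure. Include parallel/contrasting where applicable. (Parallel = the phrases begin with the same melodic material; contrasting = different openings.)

contrasting double period

Four phrases in two halves: the first half (mm. 1-12) ends with an imperfect authentic cadence, the second (mm. 13–24) with a perfect authentic cadence — a large antecedent–consequent pair, i.e. a double period.
Phrase 3 begins with different material from phrase 1, making it contrasting.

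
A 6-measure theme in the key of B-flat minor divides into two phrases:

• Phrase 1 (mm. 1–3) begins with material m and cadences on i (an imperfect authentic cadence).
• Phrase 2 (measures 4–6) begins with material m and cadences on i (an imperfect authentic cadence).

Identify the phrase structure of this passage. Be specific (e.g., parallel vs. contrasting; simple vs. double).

Both phrases have the same opening (m) and the same cadence (imperfect authentic cadence): the second is a restatement, not a consequent, so this is a repeated phrase rather than a period.

repeated phrase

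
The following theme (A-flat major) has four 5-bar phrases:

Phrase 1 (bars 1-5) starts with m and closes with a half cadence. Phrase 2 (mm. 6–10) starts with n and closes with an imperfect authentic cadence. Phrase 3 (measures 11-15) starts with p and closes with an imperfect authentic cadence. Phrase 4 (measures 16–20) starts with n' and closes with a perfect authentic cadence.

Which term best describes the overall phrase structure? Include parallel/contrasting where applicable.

Four phrases in two halves: the first half (measures 1-10) ends with an imperfect authentic cadence, the second (mm. 11–20) with a perfect authentic cadence — a large antecedent–consequent pair, i.e. a double period.
Phrase 3 begins with different material from phrase 1, making it contrasting.

contrasting double period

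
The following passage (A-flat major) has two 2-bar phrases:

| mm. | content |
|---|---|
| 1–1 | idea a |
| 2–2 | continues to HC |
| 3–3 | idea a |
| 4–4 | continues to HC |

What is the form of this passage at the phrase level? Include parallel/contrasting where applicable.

Both phrases have the same opening (a) and the same cadence (half cadence): the second is a restatement, not a consequent, so this is a repeated phrase rather than a period.

repeated phrase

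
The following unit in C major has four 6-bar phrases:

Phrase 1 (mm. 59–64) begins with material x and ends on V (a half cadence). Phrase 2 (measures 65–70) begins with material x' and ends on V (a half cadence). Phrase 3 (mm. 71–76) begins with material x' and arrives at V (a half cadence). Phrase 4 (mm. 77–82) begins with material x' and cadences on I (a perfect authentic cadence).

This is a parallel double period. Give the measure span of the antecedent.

measures 59–70

In a double period the first pair of phrases (ending half cadence) is the large antecedent and the second pair (ending perfect authentic cadence) is the large consequent; the antecedent is measures 59–70.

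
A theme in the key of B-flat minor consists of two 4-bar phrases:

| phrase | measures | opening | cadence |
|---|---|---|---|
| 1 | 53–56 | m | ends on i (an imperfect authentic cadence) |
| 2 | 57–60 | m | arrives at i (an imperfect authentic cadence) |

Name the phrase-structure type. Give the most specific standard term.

repeated phrase

Both phrases have the same opening (m) and the same cadence (imperfect authentic cadence): the second is a restatement, not a consequent, so this is a repeated phrase rather than a period.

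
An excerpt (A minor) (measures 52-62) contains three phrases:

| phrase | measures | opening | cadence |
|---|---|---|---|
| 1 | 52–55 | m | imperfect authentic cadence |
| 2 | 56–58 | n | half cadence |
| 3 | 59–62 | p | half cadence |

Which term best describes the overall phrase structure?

The final phrase closes with a half cadence, which is not stronger than the preceding half cadence; the 3 phrases lack an overall antecedent–consequent design and so form a phrase group.

phrase group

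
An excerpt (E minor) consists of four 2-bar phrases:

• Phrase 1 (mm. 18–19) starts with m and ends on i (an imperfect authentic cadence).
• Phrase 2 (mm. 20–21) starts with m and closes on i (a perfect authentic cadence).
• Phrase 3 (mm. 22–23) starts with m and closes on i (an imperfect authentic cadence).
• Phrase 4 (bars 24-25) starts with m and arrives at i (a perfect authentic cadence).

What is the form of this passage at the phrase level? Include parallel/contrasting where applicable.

repeated period

The cadence pattern IAC–PAC–IAC–PAC is weak–strong twice, and phrases 3–4 restate phrases 1–2: a period heard twice, not a double period (which would end weakly at phrase 2).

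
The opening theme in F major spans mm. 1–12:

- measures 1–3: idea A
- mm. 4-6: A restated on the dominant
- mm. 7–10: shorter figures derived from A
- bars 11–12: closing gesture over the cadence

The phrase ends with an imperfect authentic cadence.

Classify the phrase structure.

sentence

Basic idea (mm. 1–3) + its repetition (mm. 4–6) form the presentation; fragmentation and cadence (mm. 7-12) form the continuation — the 12-bar whole is a sentence.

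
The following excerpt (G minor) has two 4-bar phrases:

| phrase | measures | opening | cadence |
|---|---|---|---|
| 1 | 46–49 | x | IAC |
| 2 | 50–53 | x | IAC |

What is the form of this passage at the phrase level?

Both phrases have the same opening (x) and the same cadence (imperfect authentic cadence): the second is a restatement, not a consequent, so this is a repeated phrase rather than a period.

repeated phrase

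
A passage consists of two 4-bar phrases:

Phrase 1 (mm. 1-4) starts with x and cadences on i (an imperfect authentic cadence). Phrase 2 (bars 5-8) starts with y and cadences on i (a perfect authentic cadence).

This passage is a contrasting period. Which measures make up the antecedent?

measures 1–4

The antecedent is the phrase ending with the weaker cadence (imperfect authentic cadence, phrase 1) and the consequent the one ending more conclusively (perfect authentic cadence, phrase 2); the antecedent is mm. 1–4.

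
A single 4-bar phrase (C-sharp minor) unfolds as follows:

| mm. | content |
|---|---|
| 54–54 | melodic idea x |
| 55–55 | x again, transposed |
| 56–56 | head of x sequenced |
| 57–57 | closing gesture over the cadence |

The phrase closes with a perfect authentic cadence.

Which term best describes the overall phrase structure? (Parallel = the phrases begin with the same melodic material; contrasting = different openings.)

sentence

Basic idea (measure 54) + its repetition (measure 55) form the presentation; fragmentation and cadence (mm. 56–57) form the continuation — the 4-bar whole is a sentence.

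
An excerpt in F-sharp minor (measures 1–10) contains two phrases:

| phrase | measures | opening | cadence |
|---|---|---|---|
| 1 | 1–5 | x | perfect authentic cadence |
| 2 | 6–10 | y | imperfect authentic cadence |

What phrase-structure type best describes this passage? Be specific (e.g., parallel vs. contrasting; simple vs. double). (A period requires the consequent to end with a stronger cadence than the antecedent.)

The second phrase closes with an imperfect authentic cadence, which is not stronger than the first phrase's perfect authentic cadence; without a weak→strong cadential pair there is no antecedent–consequent relationship, so this is a phrase group rather than a period.

phrase group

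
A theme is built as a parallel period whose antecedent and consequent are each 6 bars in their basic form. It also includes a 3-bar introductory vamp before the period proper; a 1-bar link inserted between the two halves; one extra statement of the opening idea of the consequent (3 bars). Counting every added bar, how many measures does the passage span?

Basic parallel period: 6 + 6 = 12 bars.
12 (basic form) + 3 (introduction) + 1 (link) + 3 (extra statement) = 19.

19 measures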